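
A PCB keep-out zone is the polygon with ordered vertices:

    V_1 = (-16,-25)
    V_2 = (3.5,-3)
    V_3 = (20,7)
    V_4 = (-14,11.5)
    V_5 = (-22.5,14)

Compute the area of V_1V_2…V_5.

Apply the surveyor's formula: 2A = Σ (x_i·y_{i+1} − x_{i+1}·y_i), indices taken mod 5.
Σ = (135.5) + (84.5) + (328) + (62.75) + (786.5) = 1397.25
Area = |Σ|/2 = 698.625.

698.625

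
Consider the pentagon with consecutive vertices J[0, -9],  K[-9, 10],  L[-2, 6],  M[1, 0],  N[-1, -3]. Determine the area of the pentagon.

Σ = (-81) + (-34) + (-6) + (-3) + (9) = -115
Area = |Σ|/2 = 57.5.

57.5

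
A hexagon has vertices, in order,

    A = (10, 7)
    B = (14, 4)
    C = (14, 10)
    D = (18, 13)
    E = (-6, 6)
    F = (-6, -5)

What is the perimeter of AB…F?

72

|AB| = √((4)² + (-3)²) = √25 = 5
|BC| = √((0)² + (6)²) = √36 = 6
|CD| = √((4)² + (3)²) = √25 = 5
|DE| = √((-24)² + (-7)²) = √625 = 25
|EF| = √((0)² + (-11)²) = √121 = 11
|FA| = √((16)² + (12)²) = √400 = 20
Perimeter = 5 + 6 + 5 + 25 + 11 + 20 = 72.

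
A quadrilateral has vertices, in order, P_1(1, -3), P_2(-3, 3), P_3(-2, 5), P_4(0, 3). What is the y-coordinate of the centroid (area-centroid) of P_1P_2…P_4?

Apply the surveyor's formula. First the cross-terms c_i = x_i·y_{i+1} − x_{i+1}·y_i:
  -6, -9, -6, -3  ⇒  2A = -24, A = -12.
Then Σ (y_i + y_{i+1})·c_i = -120, so ȳ = -120 / (6·(-12)) = 5/3.

5/3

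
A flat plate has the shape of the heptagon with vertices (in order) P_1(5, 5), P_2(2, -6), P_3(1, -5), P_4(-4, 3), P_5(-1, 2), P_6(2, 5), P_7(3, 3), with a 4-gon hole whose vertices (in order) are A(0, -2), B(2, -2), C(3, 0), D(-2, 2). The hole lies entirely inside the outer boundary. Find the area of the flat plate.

32

Outer boundary:
Apply the shoelace formula: 2A = Σ (x_i·y_{i+1} − x_{i+1}·y_i), indices taken mod 7.
Σ = (-40) + (-4) + (-17) + (-5) + (-9) + (-9) + (0) = -84
Area = |Σ|/2 = 42.
Hole:
Apply Gauss's area formula: 2A = Σ (x_i·y_{i+1} − x_{i+1}·y_i), indices taken mod 4.
Σ = (4) + (6) + (6) + (4) = 20
Area = |Σ|/2 = 10.
Net area = 42 − 10 = 32.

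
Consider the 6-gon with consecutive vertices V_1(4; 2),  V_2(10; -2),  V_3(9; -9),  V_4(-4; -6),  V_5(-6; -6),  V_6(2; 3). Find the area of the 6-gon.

Σ = (-28) + (-72) + (-90) + (-12) + (-6) + (-8) = -216
Area = |Σ|/2 = 108.

108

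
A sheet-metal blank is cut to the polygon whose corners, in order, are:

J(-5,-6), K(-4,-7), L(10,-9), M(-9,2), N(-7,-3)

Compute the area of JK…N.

62

Apply the shoelace formula: 2A = Σ (x_i·y_{i+1} − x_{i+1}·y_i), indices taken mod 5.
Σ = (11) + (106) + (-61) + (41) + (27) = 124
Area = |Σ|/2 = 62.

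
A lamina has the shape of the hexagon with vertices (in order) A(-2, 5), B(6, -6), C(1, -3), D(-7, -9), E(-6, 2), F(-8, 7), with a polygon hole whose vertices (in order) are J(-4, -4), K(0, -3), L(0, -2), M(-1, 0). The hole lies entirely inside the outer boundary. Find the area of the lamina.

83

Outer boundary:
Apply the surveyor's formula: 2A = Σ (x_i·y_{i+1} − x_{i+1}·y_i), indices taken mod 6.
Σ = (-18) + (-12) + (-30) + (-68) + (-26) + (-26) = -180
Area = |Σ|/2 = 90.
Hole:
Σ = (12) + (0) + (-2) + (4) = 14
Area = |Σ|/2 = 7.
Net area = 90 − 7 = 83.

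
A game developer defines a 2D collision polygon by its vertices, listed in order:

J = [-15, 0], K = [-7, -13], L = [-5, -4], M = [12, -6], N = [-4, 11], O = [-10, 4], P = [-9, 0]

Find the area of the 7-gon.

Σ = (195) + (-37) + (78) + (108) + (94) + (36) + (0) = 474
Area = |Σ|/2 = 237.

237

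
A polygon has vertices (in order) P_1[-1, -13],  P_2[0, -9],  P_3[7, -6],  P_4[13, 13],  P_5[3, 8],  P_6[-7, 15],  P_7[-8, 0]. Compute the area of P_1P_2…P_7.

Apply the shoelace (surveyor's) formula: 2A = Σ (x_i·y_{i+1} − x_{i+1}·y_i), indices taken mod 7.
Σ = (9) + (63) + (169) + (65) + (101) + (120) + (104) = 631
Area = |Σ|/2 = 315.5.

315.5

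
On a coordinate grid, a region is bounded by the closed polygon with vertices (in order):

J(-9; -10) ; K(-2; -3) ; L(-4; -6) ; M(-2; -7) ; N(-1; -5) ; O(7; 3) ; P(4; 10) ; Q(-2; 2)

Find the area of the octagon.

91

J→K: (-9)(-3) − (-2)(-10) = 7
K→L: (-2)(-6) − (-4)(-3) = 0
L→M: (-4)(-7) − (-2)(-6) = 16
M→N: (-2)(-5) − (-1)(-7) = 3
N→O: (-1)(3) − (7)(-5) = 32
O→P: (7)(10) − (4)(3) = 58
P→Q: (4)(2) − (-2)(10) = 28
Q→J: (-2)(-10) − (-9)(2) = 38
Σ = 182
Area = |Σ|/2 = 91.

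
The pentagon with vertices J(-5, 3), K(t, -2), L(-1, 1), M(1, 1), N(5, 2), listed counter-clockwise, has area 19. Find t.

-5

Write out the shoelace sum; only the two edges meeting at K involve t:
2·Area = [((-5)·(-2) − t·3) + (t·1 − (-1)·(-2))] + 20
       = -2·t + 28 = 38
⇒ t = -5.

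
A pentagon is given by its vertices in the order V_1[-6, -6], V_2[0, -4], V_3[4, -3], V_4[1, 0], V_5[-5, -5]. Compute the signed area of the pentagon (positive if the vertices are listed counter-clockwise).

Σ = (24) + (16) + (3) + (-5) + (0) = 38
Signed area = Σ/2 = 19 (positive ⇒ counter-clockwise traversal).

19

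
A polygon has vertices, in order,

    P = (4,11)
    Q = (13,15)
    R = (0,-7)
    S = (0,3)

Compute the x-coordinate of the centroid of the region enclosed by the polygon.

1321/279

Apply the shoelace (surveyor's) formula. First the cross-terms c_i = x_i·y_{i+1} − x_{i+1}·y_i:
  -83, -91, 0, -12  ⇒  2A = -186, A = -93.
Then Σ (x_i + x_{i+1})·c_i = -2642, so x̄ = -2642 / (6·(-93)) = 1321/279.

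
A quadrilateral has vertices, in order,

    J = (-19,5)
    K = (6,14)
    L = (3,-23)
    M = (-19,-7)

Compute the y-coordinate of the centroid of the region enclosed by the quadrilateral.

Apply the shoelace (surveyor's) formula. First the cross-terms c_i = x_i·y_{i+1} − x_{i+1}·y_i:
  -296, -180, -458, -228  ⇒  2A = -1162, A = -581.
Then Σ (y_i + y_{i+1})·c_i = 10192, so ȳ = 10192 / (6·(-581)) = -728/249.

-728/249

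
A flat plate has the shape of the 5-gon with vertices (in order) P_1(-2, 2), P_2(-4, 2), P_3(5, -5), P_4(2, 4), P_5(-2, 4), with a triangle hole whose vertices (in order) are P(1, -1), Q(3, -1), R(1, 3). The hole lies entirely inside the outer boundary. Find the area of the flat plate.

Outer boundary:
Apply Gauss's area formula: 2A = Σ (x_i·y_{i+1} − x_{i+1}·y_i), indices taken mod 5.
Σ = (4) + (10) + (30) + (16) + (4) = 64
Area = |Σ|/2 = 32.
Hole:
Cross-terms: 2, 10, -4  ⇒  Σ = 8
Area = |Σ|/2 = 4.
Net area = 32 − 4 = 28.

28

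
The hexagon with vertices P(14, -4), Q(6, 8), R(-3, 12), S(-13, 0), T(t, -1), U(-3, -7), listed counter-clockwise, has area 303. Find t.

-14

Write out the shoelace sum; only the two edges meeting at T involve t:
2·Area = [((-13)·(-1) − t·0) + (t·(-7) − (-3)·(-1))] + 498
       = -7·t + 508 = 606
⇒ t = -14.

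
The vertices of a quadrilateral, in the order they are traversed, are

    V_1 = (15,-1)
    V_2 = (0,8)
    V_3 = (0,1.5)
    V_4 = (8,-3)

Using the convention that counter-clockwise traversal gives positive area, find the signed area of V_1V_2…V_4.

72.5

Apply Gauss's area formula: 2A = Σ (x_i·y_{i+1} − x_{i+1}·y_i), indices taken mod 4.
Cross-terms: 120, 0, -12, 37  ⇒  Σ = 145
Signed area = Σ/2 = 72.5 (positive ⇒ counter-clockwise traversal).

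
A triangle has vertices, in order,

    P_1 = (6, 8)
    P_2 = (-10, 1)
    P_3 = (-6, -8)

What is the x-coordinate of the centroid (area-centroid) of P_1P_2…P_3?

-10/3

Apply the surveyor's formula. First the cross-terms c_i = x_i·y_{i+1} − x_{i+1}·y_i:
  86, 86, 0  ⇒  2A = 172, A = 86.
Then Σ (x_i + x_{i+1})·c_i = -1720, so x̄ = -1720 / (6·86) = -10/3.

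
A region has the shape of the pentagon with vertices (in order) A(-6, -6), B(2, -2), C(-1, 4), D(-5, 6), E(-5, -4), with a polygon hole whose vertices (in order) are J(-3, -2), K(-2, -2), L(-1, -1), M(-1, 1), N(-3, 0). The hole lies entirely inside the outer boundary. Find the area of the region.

Outer boundary:
A→B: (-6)(-2) − (2)(-6) = 24
B→C: (2)(4) − (-1)(-2) = 6
C→D: (-1)(6) − (-5)(4) = 14
D→E: (-5)(-4) − (-5)(6) = 50
E→A: (-5)(-6) − (-6)(-4) = 6
Σ = 100
Area = |Σ|/2 = 50.
Hole:
J→K: (-3)(-2) − (-2)(-2) = 2
K→L: (-2)(-1) − (-1)(-2) = 0
L→M: (-1)(1) − (-1)(-1) = -2
M→N: (-1)(0) − (-3)(1) = 3
N→J: (-3)(-2) − (-3)(0) = 6
Σ = 9
Area = |Σ|/2 = 4.5.
Net area = 50 − 4.5 = 45.5.

45.5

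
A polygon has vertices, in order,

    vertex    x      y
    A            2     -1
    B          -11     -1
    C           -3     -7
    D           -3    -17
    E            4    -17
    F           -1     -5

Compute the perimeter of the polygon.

|AB| = √((-13)² + (0)²) = √169 = 13
|BC| = √((8)² + (-6)²) = √100 = 10
|CD| = √((0)² + (-10)²) = √100 = 10
|DE| = √((7)² + (0)²) = √49 = 7
|EF| = √((-5)² + (12)²) = √169 = 13
|FA| = √((3)² + (4)²) = √25 = 5
Perimeter = 13 + 10 + 10 + 7 + 13 + 5 = 58.

58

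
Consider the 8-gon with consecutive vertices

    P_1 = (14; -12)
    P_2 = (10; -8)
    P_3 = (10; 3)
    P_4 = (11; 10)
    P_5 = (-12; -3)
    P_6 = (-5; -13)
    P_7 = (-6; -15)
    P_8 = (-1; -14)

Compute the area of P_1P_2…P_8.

Apply the shoelace formula: 2A = Σ (x_i·y_{i+1} − x_{i+1}·y_i), indices taken mod 8.
Cross-terms: 8, 110, 67, 87, 141, -3, 69, 208  ⇒  Σ = 687
Area = |Σ|/2 = 343.5.

343.5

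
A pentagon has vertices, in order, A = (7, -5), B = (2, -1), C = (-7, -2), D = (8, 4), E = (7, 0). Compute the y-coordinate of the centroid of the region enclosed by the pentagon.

-18/83

Apply the shoelace formula. First the cross-terms c_i = x_i·y_{i+1} − x_{i+1}·y_i:
  3, -11, -12, -28, -35  ⇒  2A = -83, A = -41.5.
Then Σ (y_i + y_{i+1})·c_i = 54, so ȳ = 54 / (6·(-41.5)) = -18/83.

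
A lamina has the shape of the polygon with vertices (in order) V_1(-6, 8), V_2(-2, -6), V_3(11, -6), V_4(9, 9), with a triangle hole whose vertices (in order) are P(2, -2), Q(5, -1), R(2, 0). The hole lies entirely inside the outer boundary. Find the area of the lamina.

Outer boundary:
Cross-terms: 52, 78, 153, 126  ⇒  Σ = 409
Area = |Σ|/2 = 204.5.
Hole:
Apply the shoelace formula: 2A = Σ (x_i·y_{i+1} − x_{i+1}·y_i), indices taken mod 3.
P→Q: (2)(-1) − (5)(-2) = 8
Q→R: (5)(0) − (2)(-1) = 2
R→P: (2)(-2) − (2)(0) = -4
Σ = 6
Area = |Σ|/2 = 3.
Net area = 204.5 − 3 = 201.5.

201.5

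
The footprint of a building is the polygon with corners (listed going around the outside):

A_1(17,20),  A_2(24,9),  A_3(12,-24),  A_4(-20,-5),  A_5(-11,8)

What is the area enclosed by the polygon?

Apply Gauss's area formula: 2A = Σ (x_i·y_{i+1} − x_{i+1}·y_i), indices taken mod 5.
Σ = (-327) + (-684) + (-540) + (-215) + (-356) = -2122
Area = |Σ|/2 = 1061.

1061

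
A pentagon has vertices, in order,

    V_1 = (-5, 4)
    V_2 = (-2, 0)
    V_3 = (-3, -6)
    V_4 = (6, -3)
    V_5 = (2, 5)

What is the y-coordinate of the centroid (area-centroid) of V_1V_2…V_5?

-38/201

Apply Gauss's area formula. First the cross-terms c_i = x_i·y_{i+1} − x_{i+1}·y_i:
  8, 12, 45, 36, 33  ⇒  2A = 134, A = 67.
Then Σ (y_i + y_{i+1})·c_i = -76, so ȳ = -76 / (6·67) = -38/201.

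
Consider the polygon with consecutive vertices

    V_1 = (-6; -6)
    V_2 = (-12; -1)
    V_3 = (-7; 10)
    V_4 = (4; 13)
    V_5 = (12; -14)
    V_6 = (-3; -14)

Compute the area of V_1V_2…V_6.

406

Σ = (-66) + (-127) + (-131) + (-212) + (-210) + (-66) = -812
Area = |Σ|/2 = 406.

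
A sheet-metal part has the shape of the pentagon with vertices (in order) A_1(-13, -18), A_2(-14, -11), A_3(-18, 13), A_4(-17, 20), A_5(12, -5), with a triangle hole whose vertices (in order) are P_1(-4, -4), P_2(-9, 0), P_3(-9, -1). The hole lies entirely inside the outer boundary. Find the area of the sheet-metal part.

Outer boundary:
Apply the shoelace (surveyor's) formula: 2A = Σ (x_i·y_{i+1} − x_{i+1}·y_i), indices taken mod 5.
Σ = (-109) + (-380) + (-139) + (-155) + (-281) = -1064
Area = |Σ|/2 = 532.
Hole:
Apply Gauss's area formula: 2A = Σ (x_i·y_{i+1} − x_{i+1}·y_i), indices taken mod 3.
P_1→P_2: (-4)(0) − (-9)(-4) = -36
P_2→P_3: (-9)(-1) − (-9)(0) = 9
P_3→P_1: (-9)(-4) − (-4)(-1) = 32
Σ = 5
Area = |Σ|/2 = 2.5.
Net area = 532 − 2.5 = 529.5.

529.5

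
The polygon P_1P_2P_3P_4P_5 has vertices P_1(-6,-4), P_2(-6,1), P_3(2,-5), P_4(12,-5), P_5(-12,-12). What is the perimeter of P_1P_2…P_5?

60

|P_1P_2| = √((0)² + (5)²) = √25 = 5
|P_2P_3| = √((8)² + (-6)²) = √100 = 10
|P_3P_4| = √((10)² + (0)²) = √100 = 10
|P_4P_5| = √((-24)² + (-7)²) = √625 = 25
|P_5P_1| = √((6)² + (8)²) = √100 = 10
Perimeter = 5 + 10 + 10 + 25 + 10 = 60.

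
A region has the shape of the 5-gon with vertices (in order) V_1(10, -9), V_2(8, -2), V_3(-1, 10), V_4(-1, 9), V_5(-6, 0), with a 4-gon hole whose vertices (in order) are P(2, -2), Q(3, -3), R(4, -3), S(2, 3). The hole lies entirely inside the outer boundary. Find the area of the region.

Outer boundary:
Cross-terms: 52, 78, 1, 54, 54  ⇒  Σ = 239
Area = |Σ|/2 = 119.5.
Hole:
P→Q: (2)(-3) − (3)(-2) = 0
Q→R: (3)(-3) − (4)(-3) = 3
R→S: (4)(3) − (2)(-3) = 18
S→P: (2)(-2) − (2)(3) = -10
Σ = 11
Area = |Σ|/2 = 5.5.
Net area = 119.5 − 5.5 = 114.

114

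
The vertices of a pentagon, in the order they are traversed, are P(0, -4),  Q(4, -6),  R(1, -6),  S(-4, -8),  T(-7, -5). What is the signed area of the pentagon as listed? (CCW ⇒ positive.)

-21

Apply the shoelace formula: 2A = Σ (x_i·y_{i+1} − x_{i+1}·y_i), indices taken mod 5.
Σ = (16) + (-18) + (-32) + (-36) + (28) = -42
Signed area = Σ/2 = -21 (negative ⇒ clockwise traversal).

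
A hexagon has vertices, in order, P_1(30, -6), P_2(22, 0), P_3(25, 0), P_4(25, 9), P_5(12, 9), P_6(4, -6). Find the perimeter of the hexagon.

|P_1P_2| = √((-8)² + (6)²) = √100 = 10
|P_2P_3| = √((3)² + (0)²) = √9 = 3
|P_3P_4| = √((0)² + (9)²) = √81 = 9
|P_4P_5| = √((-13)² + (0)²) = √169 = 13
|P_5P_6| = √((-8)² + (-15)²) = √289 = 17
|P_6P_1| = √((26)² + (0)²) = √676 = 26
Perimeter = 10 + 3 + 9 + 13 + 17 + 26 = 78.

78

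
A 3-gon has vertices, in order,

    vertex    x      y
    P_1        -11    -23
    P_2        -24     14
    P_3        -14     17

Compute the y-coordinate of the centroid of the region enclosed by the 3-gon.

8/3

Apply the shoelace (surveyor's) formula. First the cross-terms c_i = x_i·y_{i+1} − x_{i+1}·y_i:
  -706, -212, 509  ⇒  2A = -409, A = -204.5.
Then Σ (y_i + y_{i+1})·c_i = -3272, so ȳ = -3272 / (6·(-204.5)) = 8/3.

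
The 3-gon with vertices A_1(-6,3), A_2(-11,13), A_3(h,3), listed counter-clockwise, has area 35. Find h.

-13

Write out the shoelace sum; only the two edges meeting at A_3 involve h:
2·Area = [((-11)·3 − h·13) + (h·3 − (-6)·3)] + -45
       = -10·h + -60 = 70
⇒ h = -13.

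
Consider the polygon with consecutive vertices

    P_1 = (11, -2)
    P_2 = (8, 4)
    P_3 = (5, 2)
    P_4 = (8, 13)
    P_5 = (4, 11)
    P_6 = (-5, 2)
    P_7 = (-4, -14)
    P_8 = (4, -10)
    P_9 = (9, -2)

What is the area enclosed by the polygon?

Apply the surveyor's formula: 2A = Σ (x_i·y_{i+1} − x_{i+1}·y_i), indices taken mod 9.
P_1→P_2: (11)(4) − (8)(-2) = 60
P_2→P_3: (8)(2) − (5)(4) = -4
P_3→P_4: (5)(13) − (8)(2) = 49
P_4→P_5: (8)(11) − (4)(13) = 36
P_5→P_6: (4)(2) − (-5)(11) = 63
P_6→P_7: (-5)(-14) − (-4)(2) = 78
P_7→P_8: (-4)(-10) − (4)(-14) = 96
P_8→P_9: (4)(-2) − (9)(-10) = 82
P_9→P_1: (9)(-2) − (11)(-2) = 4
Σ = 464
Area = |Σ|/2 = 232.

232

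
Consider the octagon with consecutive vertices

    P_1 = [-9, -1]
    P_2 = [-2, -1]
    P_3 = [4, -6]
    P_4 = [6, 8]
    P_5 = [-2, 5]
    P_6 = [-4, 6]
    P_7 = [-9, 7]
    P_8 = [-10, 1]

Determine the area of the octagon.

125.5

Cross-terms: 7, 16, 68, 46, 8, 26, 61, 19  ⇒  Σ = 251
Area = |Σ|/2 = 125.5.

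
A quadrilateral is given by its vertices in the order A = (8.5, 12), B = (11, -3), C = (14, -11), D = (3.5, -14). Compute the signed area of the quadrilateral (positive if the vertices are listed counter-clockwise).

-116.5

Apply Gauss's area formula: 2A = Σ (x_i·y_{i+1} − x_{i+1}·y_i), indices taken mod 4.
A→B: (8.5)(-3) − (11)(12) = -157.5
B→C: (11)(-11) − (14)(-3) = -79
C→D: (14)(-14) − (3.5)(-11) = -157.5
D→A: (3.5)(12) − (8.5)(-14) = 161
Σ = -233
Signed area = Σ/2 = -116.5 (negative ⇒ clockwise traversal).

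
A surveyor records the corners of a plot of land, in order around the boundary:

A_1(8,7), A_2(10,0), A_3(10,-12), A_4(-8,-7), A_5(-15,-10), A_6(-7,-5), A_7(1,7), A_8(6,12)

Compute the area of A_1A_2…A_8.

Σ = (-70) + (-120) + (-166) + (-25) + (5) + (-44) + (-30) + (-54) = -504
Area = |Σ|/2 = 252.

252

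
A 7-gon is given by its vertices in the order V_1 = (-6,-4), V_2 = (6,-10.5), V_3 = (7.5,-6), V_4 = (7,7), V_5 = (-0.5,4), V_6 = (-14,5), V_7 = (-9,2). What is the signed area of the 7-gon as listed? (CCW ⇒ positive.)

187.125

Apply the shoelace (surveyor's) formula: 2A = Σ (x_i·y_{i+1} − x_{i+1}·y_i), indices taken mod 7.
Σ = (87) + (42.75) + (94.5) + (31.5) + (53.5) + (17) + (48) = 374.25
Signed area = Σ/2 = 187.125 (positive ⇒ counter-clockwise traversal).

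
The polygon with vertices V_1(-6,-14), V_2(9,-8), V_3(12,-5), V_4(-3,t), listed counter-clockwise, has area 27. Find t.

-11

Write out the shoelace sum; only the two edges meeting at V_4 involve t:
2·Area = [(12·t − (-3)·(-5)) + ((-3)·(-14) − (-6)·t)] + 225
       = 18·t + 252 = 54
⇒ t = -11.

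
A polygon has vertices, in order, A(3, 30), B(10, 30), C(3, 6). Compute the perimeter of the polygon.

|AB| = √((7)² + (0)²) = √49 = 7
|BC| = √((-7)² + (-24)²) = √625 = 25
|CA| = √((0)² + (24)²) = √576 = 24
Perimeter = 7 + 25 + 24 = 56.

56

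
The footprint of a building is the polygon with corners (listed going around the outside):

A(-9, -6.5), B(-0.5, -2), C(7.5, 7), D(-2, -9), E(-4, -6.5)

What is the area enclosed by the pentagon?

A→B: (-9)(-2) − (-0.5)(-6.5) = 14.75
B→C: (-0.5)(7) − (7.5)(-2) = 11.5
C→D: (7.5)(-9) − (-2)(7) = -53.5
D→E: (-2)(-6.5) − (-4)(-9) = -23
E→A: (-4)(-6.5) − (-9)(-6.5) = -32.5
Σ = -82.75
Area = |Σ|/2 = 41.375.

41.375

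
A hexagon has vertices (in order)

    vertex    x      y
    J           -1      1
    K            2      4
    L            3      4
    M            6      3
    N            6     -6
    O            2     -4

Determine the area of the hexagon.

Apply the shoelace formula: 2A = Σ (x_i·y_{i+1} − x_{i+1}·y_i), indices taken mod 6.
Σ = (-6) + (-4) + (-15) + (-54) + (-12) + (-2) = -93
Area = |Σ|/2 = 46.5.

46.5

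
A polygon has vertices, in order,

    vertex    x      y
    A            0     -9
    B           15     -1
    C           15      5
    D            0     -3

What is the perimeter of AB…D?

46

|AB| = √((15)² + (8)²) = √289 = 17
|BC| = √((0)² + (6)²) = √36 = 6
|CD| = √((-15)² + (-8)²) = √289 = 17
|DA| = √((0)² + (-6)²) = √36 = 6
Perimeter = 17 + 6 + 17 + 6 = 46.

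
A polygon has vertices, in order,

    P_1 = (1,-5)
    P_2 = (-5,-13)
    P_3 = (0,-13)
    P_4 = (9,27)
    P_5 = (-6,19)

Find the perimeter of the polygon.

98

|P_1P_2| = √((-6)² + (-8)²) = √100 = 10
|P_2P_3| = √((5)² + (0)²) = √25 = 5
|P_3P_4| = √((9)² + (40)²) = √1681 = 41
|P_4P_5| = √((-15)² + (-8)²) = √289 = 17
|P_5P_1| = √((7)² + (-24)²) = √625 = 25
Perimeter = 10 + 5 + 41 + 17 + 25 = 98.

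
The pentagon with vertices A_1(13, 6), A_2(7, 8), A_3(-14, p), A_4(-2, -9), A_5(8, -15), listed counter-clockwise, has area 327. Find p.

1

Write out the shoelace sum; only the two edges meeting at A_3 involve p:
2·Area = [(7·p − (-14)·8) + ((-14)·(-9) − (-2)·p)] + 407
       = 9·p + 645 = 654
⇒ p = 1.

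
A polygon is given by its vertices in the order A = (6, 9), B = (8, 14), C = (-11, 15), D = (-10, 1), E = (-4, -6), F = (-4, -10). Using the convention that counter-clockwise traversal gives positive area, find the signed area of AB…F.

264.5

Σ = (12) + (274) + (139) + (64) + (16) + (24) = 529
Signed area = Σ/2 = 264.5 (positive ⇒ counter-clockwise traversal).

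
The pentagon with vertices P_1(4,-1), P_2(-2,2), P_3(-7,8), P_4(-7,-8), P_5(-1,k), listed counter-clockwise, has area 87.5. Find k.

-6

Write out the shoelace sum; only the two edges meeting at P_5 involve k:
2·Area = [((-7)·k − (-1)·(-8)) + ((-1)·(-1) − 4·k)] + 116
       = -11·k + 109 = 175
⇒ k = -6.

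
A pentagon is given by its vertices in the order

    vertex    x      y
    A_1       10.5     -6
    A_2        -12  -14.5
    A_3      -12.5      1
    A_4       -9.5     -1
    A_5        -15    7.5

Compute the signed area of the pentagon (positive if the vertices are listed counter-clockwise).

-235.25

Apply the shoelace (surveyor's) formula: 2A = Σ (x_i·y_{i+1} − x_{i+1}·y_i), indices taken mod 5.
Σ = (-224.25) + (-193.25) + (22) + (-86.25) + (11.25) = -470.5
Signed area = Σ/2 = -235.25 (negative ⇒ clockwise traversal).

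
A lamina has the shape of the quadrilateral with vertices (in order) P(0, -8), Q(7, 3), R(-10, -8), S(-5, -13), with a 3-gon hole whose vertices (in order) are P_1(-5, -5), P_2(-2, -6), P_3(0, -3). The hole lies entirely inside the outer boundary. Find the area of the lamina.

74.5

Outer boundary:
Apply the shoelace (surveyor's) formula: 2A = Σ (x_i·y_{i+1} − x_{i+1}·y_i), indices taken mod 4.
Σ = (56) + (-26) + (90) + (40) = 160
Area = |Σ|/2 = 80.
Hole:
Cross-terms: 20, 6, -15  ⇒  Σ = 11
Area = |Σ|/2 = 5.5.
Net area = 80 − 5.5 = 74.5.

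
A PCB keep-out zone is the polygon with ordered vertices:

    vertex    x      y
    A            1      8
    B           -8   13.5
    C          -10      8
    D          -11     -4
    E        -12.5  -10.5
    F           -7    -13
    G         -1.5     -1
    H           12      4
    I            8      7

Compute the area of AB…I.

Σ = (77.5) + (71) + (128) + (65.5) + (89) + (-12.5) + (6) + (52) + (57) = 533.5
Area = |Σ|/2 = 266.75.

266.75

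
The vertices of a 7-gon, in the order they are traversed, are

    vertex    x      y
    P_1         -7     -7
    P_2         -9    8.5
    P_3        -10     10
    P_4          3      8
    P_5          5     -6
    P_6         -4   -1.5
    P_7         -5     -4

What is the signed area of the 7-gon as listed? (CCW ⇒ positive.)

-155.75

Cross-terms: -122.5, -5, -110, -58, -31.5, 8.5, 7  ⇒  Σ = -311.5
Signed area = Σ/2 = -155.75 (negative ⇒ clockwise traversal).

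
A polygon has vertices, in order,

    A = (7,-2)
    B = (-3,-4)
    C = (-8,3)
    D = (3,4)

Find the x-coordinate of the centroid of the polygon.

-0.4

Apply the shoelace formula. First the cross-terms c_i = x_i·y_{i+1} − x_{i+1}·y_i:
  -34, -41, -41, -34  ⇒  2A = -150, A = -75.
Then Σ (x_i + x_{i+1})·c_i = 180, so x̄ = 180 / (6·(-75)) = -0.4.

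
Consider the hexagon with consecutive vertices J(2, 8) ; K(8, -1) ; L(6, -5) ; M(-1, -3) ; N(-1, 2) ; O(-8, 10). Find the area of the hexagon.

103

Apply the shoelace (surveyor's) formula: 2A = Σ (x_i·y_{i+1} − x_{i+1}·y_i), indices taken mod 6.
Σ = (-66) + (-34) + (-23) + (-5) + (6) + (-84) = -206
Area = |Σ|/2 = 103.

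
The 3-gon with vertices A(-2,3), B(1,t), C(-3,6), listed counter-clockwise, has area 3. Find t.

0

Write out the shoelace sum; only the two edges meeting at B involve t:
2·Area = [((-2)·t − 1·3) + (1·6 − (-3)·t)] + 3
       = 1·t + 6 = 6
⇒ t = 0.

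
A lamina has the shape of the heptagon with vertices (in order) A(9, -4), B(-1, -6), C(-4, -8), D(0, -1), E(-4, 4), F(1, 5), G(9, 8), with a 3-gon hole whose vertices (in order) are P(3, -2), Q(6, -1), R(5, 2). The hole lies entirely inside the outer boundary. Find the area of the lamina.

116.5

Outer boundary:
Apply the shoelace (surveyor's) formula: 2A = Σ (x_i·y_{i+1} − x_{i+1}·y_i), indices taken mod 7.
Cross-terms: -58, -16, 4, -4, -24, -37, -108  ⇒  Σ = -243
Area = |Σ|/2 = 121.5.
Hole:
Σ = (9) + (17) + (-16) = 10
Area = |Σ|/2 = 5.
Net area = 121.5 − 5 = 116.5.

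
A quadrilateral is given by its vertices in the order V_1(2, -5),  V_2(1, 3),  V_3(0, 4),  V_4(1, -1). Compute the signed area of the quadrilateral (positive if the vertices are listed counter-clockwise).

Apply Gauss's area formula: 2A = Σ (x_i·y_{i+1} − x_{i+1}·y_i), indices taken mod 4.
Cross-terms: 11, 4, -4, -3  ⇒  Σ = 8
Signed area = Σ/2 = 4 (positive ⇒ counter-clockwise traversal).

4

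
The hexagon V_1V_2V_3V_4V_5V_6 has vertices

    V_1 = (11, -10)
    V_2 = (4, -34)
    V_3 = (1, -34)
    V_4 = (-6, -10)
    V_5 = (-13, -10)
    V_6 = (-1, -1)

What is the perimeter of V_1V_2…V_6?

|V_1V_2| = √((-7)² + (-24)²) = √625 = 25
|V_2V_3| = √((-3)² + (0)²) = √9 = 3
|V_3V_4| = √((-7)² + (24)²) = √625 = 25
|V_4V_5| = √((-7)² + (0)²) = √49 = 7
|V_5V_6| = √((12)² + (9)²) = √225 = 15
|V_6V_1| = √((12)² + (-9)²) = √225 = 15
Perimeter = 25 + 3 + 25 + 7 + 15 + 15 = 90.

90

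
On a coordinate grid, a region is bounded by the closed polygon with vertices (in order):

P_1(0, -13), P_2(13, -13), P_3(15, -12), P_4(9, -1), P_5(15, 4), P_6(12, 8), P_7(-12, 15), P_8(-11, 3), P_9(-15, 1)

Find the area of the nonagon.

Σ = (169) + (39) + (93) + (51) + (72) + (276) + (129) + (34) + (195) = 1058
Area = |Σ|/2 = 529.

529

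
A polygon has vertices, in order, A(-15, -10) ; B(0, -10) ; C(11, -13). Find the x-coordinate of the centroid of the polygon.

Apply Gauss's area formula. First the cross-terms c_i = x_i·y_{i+1} − x_{i+1}·y_i:
  150, 110, -305  ⇒  2A = -45, A = -22.5.
Then Σ (x_i + x_{i+1})·c_i = 180, so x̄ = 180 / (6·(-22.5)) = -4/3.

-4/3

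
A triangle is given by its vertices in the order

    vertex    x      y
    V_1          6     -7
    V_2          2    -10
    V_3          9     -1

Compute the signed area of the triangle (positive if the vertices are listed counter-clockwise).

V_1→V_2: (6)(-10) − (2)(-7) = -46
V_2→V_3: (2)(-1) − (9)(-10) = 88
V_3→V_1: (9)(-7) − (6)(-1) = -57
Σ = -15
Signed area = Σ/2 = -7.5 (negative ⇒ clockwise traversal).

-7.5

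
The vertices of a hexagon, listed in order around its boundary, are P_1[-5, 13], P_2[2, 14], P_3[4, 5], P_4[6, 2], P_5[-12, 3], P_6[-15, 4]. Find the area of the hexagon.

Apply the shoelace formula: 2A = Σ (x_i·y_{i+1} − x_{i+1}·y_i), indices taken mod 6.
Cross-terms: -96, -46, -22, 42, -3, -175  ⇒  Σ = -300
Area = |Σ|/2 = 150.

150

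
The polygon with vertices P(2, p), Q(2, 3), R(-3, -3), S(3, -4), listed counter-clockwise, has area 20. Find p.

2

The doubled signed area Σ (x_i y_{i+1} − x_{i+1} y_i) is linear in p.
With p=0 it equals 38; the coefficient of p is 1 (from the two edges through P).
So 1·p + 38 = 2·20 = 40 ⇒ p = 2.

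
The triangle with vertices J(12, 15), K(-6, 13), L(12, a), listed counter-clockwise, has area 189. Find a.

The doubled signed area Σ (x_i y_{i+1} − x_{i+1} y_i) is linear in a.
With a=0 it equals 270; the coefficient of a is -18 (from the two edges through L).
So -18·a + 270 = 2·189 = 378 ⇒ a = -6.

-6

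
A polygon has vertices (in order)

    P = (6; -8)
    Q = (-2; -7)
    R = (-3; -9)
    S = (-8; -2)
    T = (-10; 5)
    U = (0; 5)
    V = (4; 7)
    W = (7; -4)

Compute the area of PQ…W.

177

P→Q: (6)(-7) − (-2)(-8) = -58
Q→R: (-2)(-9) − (-3)(-7) = -3
R→S: (-3)(-2) − (-8)(-9) = -66
S→T: (-8)(5) − (-10)(-2) = -60
T→U: (-10)(5) − (0)(5) = -50
U→V: (0)(7) − (4)(5) = -20
V→W: (4)(-4) − (7)(7) = -65
W→P: (7)(-8) − (6)(-4) = -32
Σ = -354
Area = |Σ|/2 = 177.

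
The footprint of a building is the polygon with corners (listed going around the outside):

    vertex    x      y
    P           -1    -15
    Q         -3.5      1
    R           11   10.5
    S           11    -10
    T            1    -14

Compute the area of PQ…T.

249.875

Σ = (-53.5) + (-47.75) + (-225.5) + (-144) + (-29) = -499.75
Area = |Σ|/2 = 249.875.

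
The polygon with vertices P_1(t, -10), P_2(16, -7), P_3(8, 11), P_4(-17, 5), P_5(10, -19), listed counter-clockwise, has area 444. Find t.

8

Write out the shoelace sum; only the two edges meeting at P_1 involve t:
2·Area = [(10·(-10) − t·(-19)) + (t·(-7) − 16·(-10))] + 732
       = 12·t + 792 = 888
⇒ t = 8.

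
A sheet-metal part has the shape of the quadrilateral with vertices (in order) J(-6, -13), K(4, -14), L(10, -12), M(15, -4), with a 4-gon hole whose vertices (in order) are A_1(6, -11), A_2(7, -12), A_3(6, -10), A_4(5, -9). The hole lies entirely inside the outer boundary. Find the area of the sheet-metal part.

73.5

Outer boundary:
Apply the shoelace formula: 2A = Σ (x_i·y_{i+1} − x_{i+1}·y_i), indices taken mod 4.
Cross-terms: 136, 92, 140, -219  ⇒  Σ = 149
Area = |Σ|/2 = 74.5.
Hole:
Apply Gauss's area formula: 2A = Σ (x_i·y_{i+1} − x_{i+1}·y_i), indices taken mod 4.
Σ = (5) + (2) + (-4) + (-1) = 2
Area = |Σ|/2 = 1.
Net area = 74.5 − 1 = 73.5.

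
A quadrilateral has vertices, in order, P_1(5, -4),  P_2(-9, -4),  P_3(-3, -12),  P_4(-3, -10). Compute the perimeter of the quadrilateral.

36

|P_1P_2| = √((-14)² + (0)²) = √196 = 14
|P_2P_3| = √((6)² + (-8)²) = √100 = 10
|P_3P_4| = √((0)² + (2)²) = √4 = 2
|P_4P_1| = √((8)² + (6)²) = √100 = 10
Perimeter = 14 + 10 + 2 + 10 = 36.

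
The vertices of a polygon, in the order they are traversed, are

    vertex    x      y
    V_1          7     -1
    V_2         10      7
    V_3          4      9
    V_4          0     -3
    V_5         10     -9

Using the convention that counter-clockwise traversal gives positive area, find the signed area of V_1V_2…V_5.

Σ = (59) + (62) + (-12) + (30) + (53) = 192
Signed area = Σ/2 = 96 (positive ⇒ counter-clockwise traversal).

96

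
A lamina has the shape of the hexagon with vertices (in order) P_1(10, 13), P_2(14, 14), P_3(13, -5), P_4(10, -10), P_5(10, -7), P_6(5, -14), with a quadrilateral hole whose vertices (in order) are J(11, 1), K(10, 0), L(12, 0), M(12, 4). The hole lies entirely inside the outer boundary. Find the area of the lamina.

Outer boundary:
Apply the surveyor's formula: 2A = Σ (x_i·y_{i+1} − x_{i+1}·y_i), indices taken mod 6.
P_1→P_2: (10)(14) − (14)(13) = -42
P_2→P_3: (14)(-5) − (13)(14) = -252
P_3→P_4: (13)(-10) − (10)(-5) = -80
P_4→P_5: (10)(-7) − (10)(-10) = 30
P_5→P_6: (10)(-14) − (5)(-7) = -105
P_6→P_1: (5)(13) − (10)(-14) = 205
Σ = -244
Area = |Σ|/2 = 122.
Hole:
Apply the shoelace (surveyor's) formula: 2A = Σ (x_i·y_{i+1} − x_{i+1}·y_i), indices taken mod 4.
Cross-terms: -10, 0, 48, -32  ⇒  Σ = 6
Area = |Σ|/2 = 3.
Net area = 122 − 3 = 119.

119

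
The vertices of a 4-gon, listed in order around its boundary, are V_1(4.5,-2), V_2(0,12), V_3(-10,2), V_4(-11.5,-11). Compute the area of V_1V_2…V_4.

189.75

Σ = (54) + (120) + (133) + (72.5) = 379.5
Area = |Σ|/2 = 189.75.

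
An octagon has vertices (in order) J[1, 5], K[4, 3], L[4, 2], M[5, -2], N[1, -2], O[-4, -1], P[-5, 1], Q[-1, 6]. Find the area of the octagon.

52.5

Apply the shoelace (surveyor's) formula: 2A = Σ (x_i·y_{i+1} − x_{i+1}·y_i), indices taken mod 8.
J→K: (1)(3) − (4)(5) = -17
K→L: (4)(2) − (4)(3) = -4
L→M: (4)(-2) − (5)(2) = -18
M→N: (5)(-2) − (1)(-2) = -8
N→O: (1)(-1) − (-4)(-2) = -9
O→P: (-4)(1) − (-5)(-1) = -9
P→Q: (-5)(6) − (-1)(1) = -29
Q→J: (-1)(5) − (1)(6) = -11
Σ = -105
Area = |Σ|/2 = 52.5.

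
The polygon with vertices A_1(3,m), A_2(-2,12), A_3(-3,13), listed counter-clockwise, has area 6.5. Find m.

The doubled signed area Σ (x_i y_{i+1} − x_{i+1} y_i) is linear in m.
With m=0 it equals 7; the coefficient of m is -1 (from the two edges through A_1).
So -1·m + 7 = 2·6.5 = 13 ⇒ m = -6.

-6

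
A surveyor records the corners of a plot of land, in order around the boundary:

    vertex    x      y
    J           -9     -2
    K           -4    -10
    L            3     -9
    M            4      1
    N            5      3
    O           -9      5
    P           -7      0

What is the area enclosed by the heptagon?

147.5

Apply the surveyor's formula: 2A = Σ (x_i·y_{i+1} − x_{i+1}·y_i), indices taken mod 7.
Cross-terms: 82, 66, 39, 7, 52, 35, 14  ⇒  Σ = 295
Area = |Σ|/2 = 147.5.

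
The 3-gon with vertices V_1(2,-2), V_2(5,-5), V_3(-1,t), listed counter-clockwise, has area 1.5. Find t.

2

The doubled signed area Σ (x_i y_{i+1} − x_{i+1} y_i) is linear in t.
With t=0 it equals -3; the coefficient of t is 3 (from the two edges through V_3).
So 3·t + -3 = 2·1.5 = 3 ⇒ t = 2.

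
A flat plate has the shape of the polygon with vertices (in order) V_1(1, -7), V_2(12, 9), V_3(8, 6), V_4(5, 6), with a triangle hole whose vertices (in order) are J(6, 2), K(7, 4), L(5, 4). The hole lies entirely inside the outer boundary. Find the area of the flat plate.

Outer boundary:
V_1→V_2: (1)(9) − (12)(-7) = 93
V_2→V_3: (12)(6) − (8)(9) = 0
V_3→V_4: (8)(6) − (5)(6) = 18
V_4→V_1: (5)(-7) − (1)(6) = -41
Σ = 70
Area = |Σ|/2 = 35.
Hole:
Apply the surveyor's formula: 2A = Σ (x_i·y_{i+1} − x_{i+1}·y_i), indices taken mod 3.
Σ = (10) + (8) + (-14) = 4
Area = |Σ|/2 = 2.
Net area = 35 − 2 = 33.

33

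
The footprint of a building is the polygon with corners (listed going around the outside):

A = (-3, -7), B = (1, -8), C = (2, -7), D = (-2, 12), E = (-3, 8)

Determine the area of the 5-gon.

57.5

A→B: (-3)(-8) − (1)(-7) = 31
B→C: (1)(-7) − (2)(-8) = 9
C→D: (2)(12) − (-2)(-7) = 10
D→E: (-2)(8) − (-3)(12) = 20
E→A: (-3)(-7) − (-3)(8) = 45
Σ = 115
Area = |Σ|/2 = 57.5.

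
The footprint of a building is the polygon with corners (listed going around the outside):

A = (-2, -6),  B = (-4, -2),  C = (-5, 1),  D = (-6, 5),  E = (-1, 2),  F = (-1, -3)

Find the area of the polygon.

Apply Gauss's area formula: 2A = Σ (x_i·y_{i+1} − x_{i+1}·y_i), indices taken mod 6.
Σ = (-20) + (-14) + (-19) + (-7) + (5) + (0) = -55
Area = |Σ|/2 = 27.5.

27.5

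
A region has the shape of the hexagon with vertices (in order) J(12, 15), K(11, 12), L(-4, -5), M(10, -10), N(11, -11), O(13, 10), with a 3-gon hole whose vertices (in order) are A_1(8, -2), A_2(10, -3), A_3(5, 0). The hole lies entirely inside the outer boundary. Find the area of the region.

194.5

Outer boundary:
J→K: (12)(12) − (11)(15) = -21
K→L: (11)(-5) − (-4)(12) = -7
L→M: (-4)(-10) − (10)(-5) = 90
M→N: (10)(-11) − (11)(-10) = 0
N→O: (11)(10) − (13)(-11) = 253
O→J: (13)(15) − (12)(10) = 75
Σ = 390
Area = |Σ|/2 = 195.
Hole:
Σ = (-4) + (15) + (-10) = 1
Area = |Σ|/2 = 0.5.
Net area = 195 − 0.5 = 194.5.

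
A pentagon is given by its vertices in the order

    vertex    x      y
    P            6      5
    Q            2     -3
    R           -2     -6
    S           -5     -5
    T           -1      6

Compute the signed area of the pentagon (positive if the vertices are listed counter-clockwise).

Apply Gauss's area formula: 2A = Σ (x_i·y_{i+1} − x_{i+1}·y_i), indices taken mod 5.
Σ = (-28) + (-18) + (-20) + (-35) + (-41) = -142
Signed area = Σ/2 = -71 (negative ⇒ clockwise traversal).

-71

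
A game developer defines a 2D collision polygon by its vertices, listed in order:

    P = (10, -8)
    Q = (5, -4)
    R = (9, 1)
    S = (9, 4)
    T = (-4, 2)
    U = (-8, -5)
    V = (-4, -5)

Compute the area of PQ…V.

Apply Gauss's area formula: 2A = Σ (x_i·y_{i+1} − x_{i+1}·y_i), indices taken mod 7.
Σ = (0) + (41) + (27) + (34) + (36) + (20) + (82) = 240
Area = |Σ|/2 = 120.

120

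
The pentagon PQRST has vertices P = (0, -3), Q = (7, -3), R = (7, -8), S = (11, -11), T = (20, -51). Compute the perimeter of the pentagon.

110

|PQ| = √((7)² + (0)²) = √49 = 7
|QR| = √((0)² + (-5)²) = √25 = 5
|RS| = √((4)² + (-3)²) = √25 = 5
|ST| = √((9)² + (-40)²) = √1681 = 41
|TP| = √((-20)² + (48)²) = √2704 = 52
Perimeter = 7 + 5 + 5 + 41 + 52 = 110.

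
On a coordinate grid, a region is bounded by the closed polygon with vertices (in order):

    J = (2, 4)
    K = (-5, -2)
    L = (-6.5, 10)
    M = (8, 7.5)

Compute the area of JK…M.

Apply the surveyor's formula: 2A = Σ (x_i·y_{i+1} − x_{i+1}·y_i), indices taken mod 4.
Cross-terms: 16, -63, -128.75, 17  ⇒  Σ = -158.75
Area = |Σ|/2 = 79.375.

79.375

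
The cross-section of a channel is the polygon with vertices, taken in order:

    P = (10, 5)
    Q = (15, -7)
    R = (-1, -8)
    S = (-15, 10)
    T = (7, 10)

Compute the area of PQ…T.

Σ = (-145) + (-127) + (-130) + (-220) + (-65) = -687
Area = |Σ|/2 = 343.5.

343.5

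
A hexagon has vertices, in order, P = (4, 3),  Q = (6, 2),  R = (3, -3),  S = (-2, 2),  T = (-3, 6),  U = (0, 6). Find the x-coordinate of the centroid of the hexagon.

4/3

Apply Gauss's area formula. First the cross-terms c_i = x_i·y_{i+1} − x_{i+1}·y_i:
  -10, -24, 0, -6, -18, -24  ⇒  2A = -82, A = -41.
Then Σ (x_i + x_{i+1})·c_i = -328, so x̄ = -328 / (6·(-41)) = 4/3.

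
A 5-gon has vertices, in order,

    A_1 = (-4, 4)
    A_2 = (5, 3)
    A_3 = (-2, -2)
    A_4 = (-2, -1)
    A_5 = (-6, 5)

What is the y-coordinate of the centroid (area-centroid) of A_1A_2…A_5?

Apply the surveyor's formula. First the cross-terms c_i = x_i·y_{i+1} − x_{i+1}·y_i:
  -32, -4, -2, -16, -4  ⇒  2A = -58, A = -29.
Then Σ (y_i + y_{i+1})·c_i = -322, so ȳ = -322 / (6·(-29)) = 161/87.

161/87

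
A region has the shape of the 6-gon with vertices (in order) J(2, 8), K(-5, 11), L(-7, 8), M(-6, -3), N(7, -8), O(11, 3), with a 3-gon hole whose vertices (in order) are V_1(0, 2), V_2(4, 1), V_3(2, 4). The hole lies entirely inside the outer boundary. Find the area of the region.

Outer boundary:
J→K: (2)(11) − (-5)(8) = 62
K→L: (-5)(8) − (-7)(11) = 37
L→M: (-7)(-3) − (-6)(8) = 69
M→N: (-6)(-8) − (7)(-3) = 69
N→O: (7)(3) − (11)(-8) = 109
O→J: (11)(8) − (2)(3) = 82
Σ = 428
Area = |Σ|/2 = 214.
Hole:
Σ = (-8) + (14) + (4) = 10
Area = |Σ|/2 = 5.
Net area = 214 − 5 = 209.

209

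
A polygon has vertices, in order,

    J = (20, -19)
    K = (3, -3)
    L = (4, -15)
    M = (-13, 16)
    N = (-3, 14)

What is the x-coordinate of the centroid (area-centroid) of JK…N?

Apply the surveyor's formula. First the cross-terms c_i = x_i·y_{i+1} − x_{i+1}·y_i:
  -3, -33, -131, -134, -223  ⇒  2A = -524, A = -262.
Then Σ (x_i + x_{i+1})·c_i = -768, so x̄ = -768 / (6·(-262)) = 64/131.

64/131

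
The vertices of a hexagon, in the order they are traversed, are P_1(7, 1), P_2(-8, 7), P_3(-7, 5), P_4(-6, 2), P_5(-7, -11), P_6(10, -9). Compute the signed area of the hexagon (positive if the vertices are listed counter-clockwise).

Apply the shoelace formula: 2A = Σ (x_i·y_{i+1} − x_{i+1}·y_i), indices taken mod 6.
Σ = (57) + (9) + (16) + (80) + (173) + (73) = 408
Signed area = Σ/2 = 204 (positive ⇒ counter-clockwise traversal).

204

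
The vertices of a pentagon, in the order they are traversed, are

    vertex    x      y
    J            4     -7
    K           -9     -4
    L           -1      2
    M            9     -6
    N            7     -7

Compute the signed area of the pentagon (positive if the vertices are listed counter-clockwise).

Σ = (-79) + (-22) + (-12) + (-21) + (-21) = -155
Signed area = Σ/2 = -77.5 (negative ⇒ clockwise traversal).

-77.5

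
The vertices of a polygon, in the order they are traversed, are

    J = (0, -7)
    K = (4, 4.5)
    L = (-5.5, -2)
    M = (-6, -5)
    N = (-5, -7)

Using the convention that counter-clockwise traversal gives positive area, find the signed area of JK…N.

Σ = (28) + (16.75) + (15.5) + (17) + (35) = 112.25
Signed area = Σ/2 = 56.125 (positive ⇒ counter-clockwise traversal).

56.125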